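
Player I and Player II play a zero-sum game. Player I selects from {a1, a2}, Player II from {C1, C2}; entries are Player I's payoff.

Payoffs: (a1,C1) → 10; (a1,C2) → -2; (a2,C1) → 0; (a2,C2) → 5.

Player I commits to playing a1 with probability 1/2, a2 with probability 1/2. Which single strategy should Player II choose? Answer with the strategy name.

C2

If Player II plays C1, Player I's expected payoff is (1/2)·10 + (1/2)·0 = 5.
If Player II plays C2, Player I's expected payoff is (1/2)·(-2) + (1/2)·5 = 3/2.
Player II minimizes Player I's payoff; the smallest is 3/2, so the best response is C2.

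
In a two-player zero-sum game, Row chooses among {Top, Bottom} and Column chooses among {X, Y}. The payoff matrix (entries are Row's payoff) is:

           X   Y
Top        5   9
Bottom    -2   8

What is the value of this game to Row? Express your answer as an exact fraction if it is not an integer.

Row minima: Top → 5, Bottom → -2; maximin = 5.
Column maxima: X → 5, Y → 9; minimax = 5.
Since maximin = minimax = 5, there is a saddle point and the value is 5.

5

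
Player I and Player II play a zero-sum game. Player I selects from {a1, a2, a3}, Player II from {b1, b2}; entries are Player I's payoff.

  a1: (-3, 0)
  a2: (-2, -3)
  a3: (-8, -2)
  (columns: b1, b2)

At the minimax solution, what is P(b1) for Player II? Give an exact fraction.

Row minima: a1 → -3, a2 → -3, a3 → -8; maximin = -3.
Column maxima: b1 → -2, b2 → 0; minimax = -2.
-3 ≠ -2, so there is no saddle point; optimal play is mixed.
a3 is strictly dominated by a1, so Player I never plays it.
On the remaining 2×2 (a1, a2 vs b1, b2):
Let Player I play a1 with probability p. Expected payoff against b1: (-3)p + (-2)(1−p) = −p − 2; against b2: 0p + (-3)(1−p) = 3p − 3.
Setting these equal: −p − 2 = 3p − 3 ⇒ −4p = -1 ⇒ p = 1/4, and the value is (-1)·(1/4) − 2 = -9/4.
For Player II: with q = P(b1), equating a1's and a2's payoffs gives −3q = q − 3 ⇒ q = 3/4.

3/4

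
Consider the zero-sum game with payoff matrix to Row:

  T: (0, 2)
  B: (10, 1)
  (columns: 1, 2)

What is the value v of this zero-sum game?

20/11

Row minima: T → 0, B → 1; maximin = 1.
Column maxima: 1 → 10, 2 → 2; minimax = 2.
1 ≠ 2, so there is no saddle point; optimal play is mixed.
Let Row play T with probability p. Expected payoff against 1: 0p + 10(1−p) = −10p + 10; against 2: 2p + 1(1−p) = p + 1.
Setting these equal: −10p + 10 = p + 1 ⇒ −11p = -9 ⇒ p = 9/11, and the value is (-10)·(9/11) + 10 = 20/11.
For Column: with q = P(1), equating T's and B's payoffs gives −2q + 2 = 9q + 1 ⇒ q = 1/11.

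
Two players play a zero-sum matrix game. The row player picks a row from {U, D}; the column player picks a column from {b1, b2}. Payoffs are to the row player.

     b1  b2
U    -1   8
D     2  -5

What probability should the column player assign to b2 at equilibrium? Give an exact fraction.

3/16

Row minima: U → -1, D → -5; maximin = -1.
Column maxima: b1 → 2, b2 → 8; minimax = 2.
-1 ≠ 2, so there is no saddle point; optimal play is mixed.
Let the row player play U with probability p. Expected payoff against b1: (-1)p + 2(1−p) = −3p + 2; against b2: 8p + (-5)(1−p) = 13p − 5.
Setting these equal: −3p + 2 = 13p − 5 ⇒ −16p = -7 ⇒ p = 7/16, and the value is (-3)·(7/16) + 2 = 11/16.
For the column player: with q = P(b1), equating U's and D's payoffs gives −9q + 8 = 7q − 5 ⇒ q = 13/16.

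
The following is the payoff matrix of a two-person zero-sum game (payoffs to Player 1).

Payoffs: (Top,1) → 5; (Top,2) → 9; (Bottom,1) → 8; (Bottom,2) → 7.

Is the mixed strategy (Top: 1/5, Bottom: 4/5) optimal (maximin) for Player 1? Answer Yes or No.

Yes

Against 1 this mix gives (1/5)·5 + (4/5)·8 = 37/5.
Against 2 this mix gives (1/5)·9 + (4/5)·7 = 37/5.
All of Player 2's active replies (1, 2) yield 37/5, and no column does worse for Player 1. The mix makes Player 2 indifferent and guarantees 37/5, so it is optimal.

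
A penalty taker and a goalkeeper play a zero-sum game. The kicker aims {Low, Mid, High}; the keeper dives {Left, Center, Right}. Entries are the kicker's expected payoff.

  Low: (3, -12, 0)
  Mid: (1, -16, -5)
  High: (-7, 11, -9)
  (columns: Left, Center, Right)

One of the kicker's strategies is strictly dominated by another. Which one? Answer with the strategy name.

Low gives a strictly higher payoff than Mid against every column: 3 > 1, -12 > -16, 0 > -5.
So Mid is strictly dominated and the kicker never plays it.

Mid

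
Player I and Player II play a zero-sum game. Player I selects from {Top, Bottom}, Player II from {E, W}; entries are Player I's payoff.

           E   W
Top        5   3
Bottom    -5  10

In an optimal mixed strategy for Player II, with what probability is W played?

Row minima: Top → 3, Bottom → -5; maximin = 3.
Column maxima: E → 5, W → 10; minimax = 5.
3 ≠ 5, so there is no saddle point; optimal play is mixed.
Let Player I play Top with probability p. Expected payoff against E: 5p + (-5)(1−p) = 10p − 5; against W: 3p + 10(1−p) = −7p + 10.
Setting these equal: 10p − 5 = −7p + 10 ⇒ 17p = 15 ⇒ p = 15/17, and the value is (10)·(15/17) − 5 = 65/17.
For Player II: with q = P(E), equating Top's and Bottom's payoffs gives 2q + 3 = −15q + 10 ⇒ q = 7/17.

10/17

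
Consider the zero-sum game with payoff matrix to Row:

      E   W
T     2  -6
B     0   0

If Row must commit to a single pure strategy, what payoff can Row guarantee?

0

Row minima: T → -6, B → 0.
The best of these is 0.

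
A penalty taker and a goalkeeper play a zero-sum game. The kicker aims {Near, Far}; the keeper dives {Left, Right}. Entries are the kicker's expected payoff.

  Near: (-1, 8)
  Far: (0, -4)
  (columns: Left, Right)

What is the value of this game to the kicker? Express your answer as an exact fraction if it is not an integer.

Row minima: Near → -1, Far → -4; maximin = -1.
Column maxima: Left → 0, Right → 8; minimax = 0.
-1 ≠ 0, so there is no saddle point; optimal play is mixed.
Let the kicker play Near with probability p. Expected payoff against Left: (-1)p + 0(1−p) = −p; against Right: 8p + (-4)(1−p) = 12p − 4.
Setting these equal: −p = 12p − 4 ⇒ −13p = -4 ⇒ p = 4/13, and the value is (-1)·(4/13) = -4/13.
For the keeper: with q = P(Left), equating Near's and Far's payoffs gives −9q + 8 = 4q − 4 ⇒ q = 12/13.

-4/13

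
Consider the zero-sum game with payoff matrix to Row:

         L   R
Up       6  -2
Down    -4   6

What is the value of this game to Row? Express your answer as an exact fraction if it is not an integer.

14/9

Row minima: Up → -2, Down → -4; maximin = -2.
Column maxima: L → 6, R → 6; minimax = 6.
-2 ≠ 6, so there is no saddle point; optimal play is mixed.
Let Row play Up with probability p. Expected payoff against L: 6p + (-4)(1−p) = 10p − 4; against R: (-2)p + 6(1−p) = −8p + 6.
Setting these equal: 10p − 4 = −8p + 6 ⇒ 18p = 10 ⇒ p = 5/9, and the value is (10)·(5/9) − 4 = 14/9.
For Column: with q = P(L), equating Up's and Down's payoffs gives 8q − 2 = −10q + 6 ⇒ q = 4/9.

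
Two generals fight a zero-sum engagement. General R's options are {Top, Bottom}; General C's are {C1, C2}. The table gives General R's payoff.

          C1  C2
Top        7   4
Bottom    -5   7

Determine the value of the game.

23/5

Row minima: Top → 4, Bottom → -5; maximin = 4.
Column maxima: C1 → 7, C2 → 7; minimax = 7.
4 ≠ 7, so there is no saddle point; optimal play is mixed.
Let General R play Top with probability p. Expected payoff against C1: 7p + (-5)(1−p) = 12p − 5; against C2: 4p + 7(1−p) = −3p + 7.
Setting these equal: 12p − 5 = −3p + 7 ⇒ 15p = 12 ⇒ p = 4/5, and the value is (12)·(4/5) − 5 = 23/5.
For General C: with q = P(C1), equating Top's and Bottom's payoffs gives 3q + 4 = −12q + 7 ⇒ q = 1/5.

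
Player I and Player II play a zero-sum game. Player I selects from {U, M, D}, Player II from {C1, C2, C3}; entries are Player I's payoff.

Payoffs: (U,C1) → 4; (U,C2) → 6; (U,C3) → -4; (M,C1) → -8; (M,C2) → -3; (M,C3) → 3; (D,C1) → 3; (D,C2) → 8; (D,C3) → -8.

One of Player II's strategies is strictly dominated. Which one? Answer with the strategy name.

C1 holds Player I's payoff strictly below C2 in every row: 4 < 6, -8 < -3, 3 < 8.
So C2 is strictly dominated for Player II.

C2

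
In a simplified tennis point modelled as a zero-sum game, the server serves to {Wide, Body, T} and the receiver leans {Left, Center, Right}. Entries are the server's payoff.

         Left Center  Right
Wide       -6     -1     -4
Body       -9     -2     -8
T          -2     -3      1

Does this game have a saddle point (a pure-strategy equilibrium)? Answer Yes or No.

No

Row minima: Wide → -6, Body → -9, T → -3; maximin = -3.
Column maxima: Left → -2, Center → -1, Right → 1; minimax = -2.
-3 ≠ -2, so no pure-strategy equilibrium exists.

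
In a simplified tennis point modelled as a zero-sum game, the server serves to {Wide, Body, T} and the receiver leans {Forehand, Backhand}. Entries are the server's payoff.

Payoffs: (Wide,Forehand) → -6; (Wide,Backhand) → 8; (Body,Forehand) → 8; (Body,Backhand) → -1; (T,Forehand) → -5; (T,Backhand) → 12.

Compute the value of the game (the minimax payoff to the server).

7/2

Row minima: Wide → -6, Body → -1, T → -5; maximin = -1.
Column maxima: Forehand → 8, Backhand → 12; minimax = 8.
-1 ≠ 8, so there is no saddle point; optimal play is mixed.
Wide is strictly dominated by T, so the server never plays it.
On the remaining 2×2 (Body, T vs Forehand, Backhand):
Let the server play Body with probability p. Expected payoff against Forehand: 8p + (-5)(1−p) = 13p − 5; against Backhand: (-1)p + 12(1−p) = −13p + 12.
Setting these equal: 13p − 5 = −13p + 12 ⇒ 26p = 17 ⇒ p = 17/26, and the value is (13)·(17/26) − 5 = 7/2.
For the receiver: with q = P(Forehand), equating Body's and T's payoffs gives 9q − 1 = −17q + 12 ⇒ q = 1/2.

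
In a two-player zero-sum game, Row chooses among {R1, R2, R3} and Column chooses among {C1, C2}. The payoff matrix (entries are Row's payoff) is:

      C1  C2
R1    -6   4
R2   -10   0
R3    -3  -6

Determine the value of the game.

Row minima: R1 → -6, R2 → -10, R3 → -6; maximin = -6.
Column maxima: C1 → -3, C2 → 4; minimax = -3.
-6 ≠ -3, so there is no saddle point; optimal play is mixed.
R2 is strictly dominated by R1, so Row never plays it.
On the remaining 2×2 (R1, R3 vs C1, C2):
Let Row play R1 with probability p. Expected payoff against C1: (-6)p + (-3)(1−p) = −3p − 3; against C2: 4p + (-6)(1−p) = 10p − 6.
Setting these equal: −3p − 3 = 10p − 6 ⇒ −13p = -3 ⇒ p = 3/13, and the value is (-3)·(3/13) − 3 = -48/13.
For Column: with q = P(C1), equating R1's and R3's payoffs gives −10q + 4 = 3q − 6 ⇒ q = 10/13.

-48/13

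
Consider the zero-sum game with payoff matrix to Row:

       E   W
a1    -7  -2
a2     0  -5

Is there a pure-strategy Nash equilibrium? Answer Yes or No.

No

Row minima: a1 → -7, a2 → -5; maximin = -5.
Column maxima: E → 0, W → -2; minimax = -2.
-5 ≠ -2, so no pure-strategy equilibrium exists.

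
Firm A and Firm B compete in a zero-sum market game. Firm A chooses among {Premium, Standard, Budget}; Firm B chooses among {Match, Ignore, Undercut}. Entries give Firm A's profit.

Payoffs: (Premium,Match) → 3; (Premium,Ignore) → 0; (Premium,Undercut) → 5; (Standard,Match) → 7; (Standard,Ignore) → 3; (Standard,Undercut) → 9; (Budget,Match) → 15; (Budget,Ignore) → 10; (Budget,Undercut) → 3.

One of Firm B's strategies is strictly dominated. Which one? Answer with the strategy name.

Match

Ignore holds Firm A's payoff strictly below Match in every row: 0 < 3, 3 < 7, 10 < 15.
So Match is strictly dominated for Firm B.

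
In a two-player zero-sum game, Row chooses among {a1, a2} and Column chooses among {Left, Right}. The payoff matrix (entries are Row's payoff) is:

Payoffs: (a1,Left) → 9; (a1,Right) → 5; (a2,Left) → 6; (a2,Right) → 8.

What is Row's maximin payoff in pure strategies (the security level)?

Row minima: a1 → 5, a2 → 6.
The best of these is 6.

6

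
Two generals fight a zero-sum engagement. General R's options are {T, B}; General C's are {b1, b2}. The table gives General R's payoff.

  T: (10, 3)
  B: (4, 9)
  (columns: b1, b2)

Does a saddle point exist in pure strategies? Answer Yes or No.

No

Row minima: T → 3, B → 4; maximin = 4.
Column maxima: b1 → 10, b2 → 9; minimax = 9.
4 ≠ 9, so no pure-strategy equilibrium exists.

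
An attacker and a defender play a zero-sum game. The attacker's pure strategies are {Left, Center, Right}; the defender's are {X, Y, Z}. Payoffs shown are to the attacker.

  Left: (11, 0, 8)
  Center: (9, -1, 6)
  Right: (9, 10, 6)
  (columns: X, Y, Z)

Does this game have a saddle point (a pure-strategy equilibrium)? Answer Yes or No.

Row minima: Left → 0, Center → -1, Right → 6; maximin = 6.
Column maxima: X → 11, Y → 10, Z → 8; minimax = 8.
6 ≠ 8, so no pure-strategy equilibrium exists.

No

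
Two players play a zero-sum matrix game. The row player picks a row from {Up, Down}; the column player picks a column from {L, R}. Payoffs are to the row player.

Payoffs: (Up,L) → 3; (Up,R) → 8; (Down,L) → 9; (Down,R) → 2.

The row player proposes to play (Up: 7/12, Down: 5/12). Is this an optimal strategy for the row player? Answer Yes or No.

Against L this mix gives (7/12)·3 + (5/12)·9 = 11/2.
Against R this mix gives (7/12)·8 + (5/12)·2 = 11/2.
All of the column player's active replies (L, R) yield 11/2, and no column does worse for the row player. The mix makes the column player indifferent and guarantees 11/2, so it is optimal.

Yes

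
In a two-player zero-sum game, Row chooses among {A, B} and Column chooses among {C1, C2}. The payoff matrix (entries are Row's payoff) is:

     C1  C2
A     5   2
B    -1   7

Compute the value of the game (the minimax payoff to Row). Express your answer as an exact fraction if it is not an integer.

Row minima: A → 2, B → -1; maximin = 2.
Column maxima: C1 → 5, C2 → 7; minimax = 5.
2 ≠ 5, so there is no saddle point; optimal play is mixed.
Let Row play A with probability p. Expected payoff against C1: 5p + (-1)(1−p) = 6p − 1; against C2: 2p + 7(1−p) = −5p + 7.
Setting these equal: 6p − 1 = −5p + 7 ⇒ 11p = 8 ⇒ p = 8/11, and the value is (6)·(8/11) − 1 = 37/11.
For Column: with q = P(C1), equating A's and B's payoffs gives 3q + 2 = −8q + 7 ⇒ q = 5/11.

37/11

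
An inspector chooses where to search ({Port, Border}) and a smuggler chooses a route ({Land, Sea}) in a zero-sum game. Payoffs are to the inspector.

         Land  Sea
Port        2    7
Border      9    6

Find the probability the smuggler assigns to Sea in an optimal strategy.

Row minima: Port → 2, Border → 6; maximin = 6.
Column maxima: Land → 9, Sea → 7; minimax = 7.
6 ≠ 7, so there is no saddle point; optimal play is mixed.
Let the inspector play Port with probability p. Expected payoff against Land: 2p + 9(1−p) = −7p + 9; against Sea: 7p + 6(1−p) = p + 6.
Setting these equal: −7p + 9 = p + 6 ⇒ −8p = -3 ⇒ p = 3/8, and the value is (-7)·(3/8) + 9 = 51/8.
For the smuggler: with q = P(Land), equating Port's and Border's payoffs gives −5q + 7 = 3q + 6 ⇒ q = 1/8.

7/8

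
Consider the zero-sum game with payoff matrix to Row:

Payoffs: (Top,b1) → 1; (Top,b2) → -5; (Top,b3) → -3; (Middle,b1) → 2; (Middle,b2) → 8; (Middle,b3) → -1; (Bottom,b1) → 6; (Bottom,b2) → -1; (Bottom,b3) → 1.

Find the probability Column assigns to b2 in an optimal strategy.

Row minima: Top → -5, Middle → -1, Bottom → -1; maximin = -1.
Column maxima: b1 → 6, b2 → 8, b3 → 1; minimax = 1.
-1 ≠ 1, so there is no saddle point; optimal play is mixed.
Top is strictly dominated by Middle, so Row never plays it.
b1 is strictly dominated by b3 (it gives Row strictly more in every row), so Column never plays it.
On the remaining 2×2 (Middle, Bottom vs b2, b3):
Let Row play Middle with probability p. Expected payoff against b2: 8p + (-1)(1−p) = 9p − 1; against b3: (-1)p + 1(1−p) = −2p + 1.
Setting these equal: 9p − 1 = −2p + 1 ⇒ 11p = 2 ⇒ p = 2/11, and the value is (9)·(2/11) − 1 = 7/11.
For Column: with q = P(b2), equating Middle's and Bottom's payoffs gives 9q − 1 = −2q + 1 ⇒ q = 2/11.

2/11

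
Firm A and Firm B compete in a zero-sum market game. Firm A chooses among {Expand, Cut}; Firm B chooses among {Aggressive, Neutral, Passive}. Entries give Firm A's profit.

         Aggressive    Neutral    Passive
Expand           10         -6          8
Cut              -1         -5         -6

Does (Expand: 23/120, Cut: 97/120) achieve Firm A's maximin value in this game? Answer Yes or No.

Against Aggressive this mix gives (23/120)·10 + (97/120)·(-1) = 133/120.
Against Neutral this mix gives (23/120)·(-6) + (97/120)·(-5) = -623/120.
Against Passive this mix gives (23/120)·8 + (97/120)·(-6) = -199/60.
Firm B will play Neutral, holding Firm A to -623/120. Shifting weight toward the row that does better against Neutral would raise this floor (the equalizing mix achieves -76/15 against both Neutral and Passive), so the proposed strategy is not optimal.

No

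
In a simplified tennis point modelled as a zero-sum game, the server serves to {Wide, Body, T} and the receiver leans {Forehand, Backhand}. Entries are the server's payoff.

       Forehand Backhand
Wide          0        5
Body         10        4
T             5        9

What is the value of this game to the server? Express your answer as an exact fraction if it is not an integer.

7

Row minima: Wide → 0, Body → 4, T → 5; maximin = 5.
Column maxima: Forehand → 10, Backhand → 9; minimax = 9.
5 ≠ 9, so there is no saddle point; optimal play is mixed.
Wide is strictly dominated by T, so the server never plays it.
On the remaining 2×2 (Body, T vs Forehand, Backhand):
Let the server play Body with probability p. Expected payoff against Forehand: 10p + 5(1−p) = 5p + 5; against Backhand: 4p + 9(1−p) = −5p + 9.
Setting these equal: 5p + 5 = −5p + 9 ⇒ 10p = 4 ⇒ p = 2/5, and the value is (5)·(2/5) + 5 = 7.
For the receiver: with q = P(Forehand), equating Body's and T's payoffs gives 6q + 4 = −4q + 9 ⇒ q = 1/2.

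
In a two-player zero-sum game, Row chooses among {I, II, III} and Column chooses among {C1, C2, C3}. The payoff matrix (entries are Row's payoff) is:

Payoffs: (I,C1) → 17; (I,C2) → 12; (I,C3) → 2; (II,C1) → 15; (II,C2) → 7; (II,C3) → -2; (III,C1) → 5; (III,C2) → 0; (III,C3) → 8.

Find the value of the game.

Row minima: I → 2, II → -2, III → 0; maximin = 2.
Column maxima: C1 → 17, C2 → 12, C3 → 8; minimax = 8.
2 ≠ 8, so there is no saddle point; optimal play is mixed.
II is strictly dominated by I, so Row never plays it.
C1 is strictly dominated by C2 (it gives Row strictly more in every row), so Column never plays it.
On the remaining 2×2 (I, III vs C2, C3):
Let Row play I with probability p. Expected payoff against C2: 12p + 0(1−p) = 12p; against C3: 2p + 8(1−p) = −6p + 8.
Setting these equal: 12p = −6p + 8 ⇒ 18p = 8 ⇒ p = 4/9, and the value is (12)·(4/9) = 16/3.
For Column: with q = P(C2), equating I's and III's payoffs gives 10q + 2 = −8q + 8 ⇒ q = 1/3.

16/3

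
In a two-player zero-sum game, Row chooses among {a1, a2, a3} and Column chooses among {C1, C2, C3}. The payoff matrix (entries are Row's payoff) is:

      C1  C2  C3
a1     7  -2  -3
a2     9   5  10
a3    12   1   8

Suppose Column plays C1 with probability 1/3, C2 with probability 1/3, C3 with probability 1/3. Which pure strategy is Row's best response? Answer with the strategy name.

a2

Expected payoff of a1: (1/3)·7 + (1/3)·(-2) + (1/3)·(-3) = 2/3.
Expected payoff of a2: (1/3)·9 + (1/3)·5 + (1/3)·10 = 8.
Expected payoff of a3: (1/3)·12 + (1/3)·1 + (1/3)·8 = 7.
The largest is 8, so Row's best response is a2.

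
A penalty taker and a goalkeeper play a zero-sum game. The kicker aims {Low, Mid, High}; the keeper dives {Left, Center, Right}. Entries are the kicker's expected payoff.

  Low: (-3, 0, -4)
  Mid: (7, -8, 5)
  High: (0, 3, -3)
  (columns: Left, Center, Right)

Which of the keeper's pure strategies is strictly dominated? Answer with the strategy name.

Left

Right holds the kicker's payoff strictly below Left in every row: -4 < -3, 5 < 7, -3 < 0.
So Left is strictly dominated for the keeper.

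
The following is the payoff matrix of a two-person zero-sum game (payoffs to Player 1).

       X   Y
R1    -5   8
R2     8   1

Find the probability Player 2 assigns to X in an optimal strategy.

Row minima: R1 → -5, R2 → 1; maximin = 1.
Column maxima: X → 8, Y → 8; minimax = 8.
1 ≠ 8, so there is no saddle point; optimal play is mixed.
Let Player 1 play R1 with probability p. Expected payoff against X: (-5)p + 8(1−p) = −13p + 8; against Y: 8p + 1(1−p) = 7p + 1.
Setting these equal: −13p + 8 = 7p + 1 ⇒ −20p = -7 ⇒ p = 7/20, and the value is (-13)·(7/20) + 8 = 69/20.
For Player 2: with q = P(X), equating R1's and R2's payoffs gives −13q + 8 = 7q + 1 ⇒ q = 7/20.

7/20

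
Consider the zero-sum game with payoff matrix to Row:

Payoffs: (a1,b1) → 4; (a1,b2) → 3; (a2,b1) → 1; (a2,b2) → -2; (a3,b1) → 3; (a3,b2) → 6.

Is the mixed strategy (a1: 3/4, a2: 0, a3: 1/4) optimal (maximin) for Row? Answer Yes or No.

Yes

Against b1 this mix gives (3/4)·4 + (1/4)·3 = 15/4.
Against b2 this mix gives (3/4)·3 + (1/4)·6 = 15/4.
All of Column's active replies (b1, b2) yield 15/4, and no column does worse for Row. The mix makes Column indifferent and guarantees 15/4, so it is optimal.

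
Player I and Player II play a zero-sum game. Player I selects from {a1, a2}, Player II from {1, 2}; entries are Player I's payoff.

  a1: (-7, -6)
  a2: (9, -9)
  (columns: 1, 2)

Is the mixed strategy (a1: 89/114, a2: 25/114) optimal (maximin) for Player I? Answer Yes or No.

No

Against 1 this mix gives (89/114)·(-7) + (25/114)·9 = -199/57.
Against 2 this mix gives (89/114)·(-6) + (25/114)·(-9) = -253/38.
Player II will play 2, holding Player I to -253/38. Shifting weight toward the row that does better against 2 would raise this floor (the equalizing mix achieves -117/19 against both 2 and 1), so the proposed strategy is not optimal.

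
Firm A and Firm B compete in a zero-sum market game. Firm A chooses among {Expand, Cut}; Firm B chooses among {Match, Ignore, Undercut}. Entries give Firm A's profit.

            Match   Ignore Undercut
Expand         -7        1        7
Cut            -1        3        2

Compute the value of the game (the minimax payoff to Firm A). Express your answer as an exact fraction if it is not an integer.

Row minima: Expand → -7, Cut → -1; maximin = -1.
Column maxima: Match → -1, Ignore → 3, Undercut → 7; minimax = -1.
Since maximin = minimax = -1, there is a saddle point and the value is -1.

-1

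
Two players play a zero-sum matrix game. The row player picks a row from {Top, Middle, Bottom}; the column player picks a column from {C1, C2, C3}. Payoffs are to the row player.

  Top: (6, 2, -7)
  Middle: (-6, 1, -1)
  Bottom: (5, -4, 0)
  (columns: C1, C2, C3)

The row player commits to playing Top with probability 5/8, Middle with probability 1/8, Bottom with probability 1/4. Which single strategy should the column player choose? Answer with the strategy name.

C3

If the column player plays C1, the row player's expected payoff is (5/8)·6 + (1/8)·(-6) + (1/4)·5 = 17/4.
If the column player plays C2, the row player's expected payoff is (5/8)·2 + (1/8)·1 + (1/4)·(-4) = 3/8.
If the column player plays C3, the row player's expected payoff is (5/8)·(-7) + (1/8)·(-1) + (1/4)·0 = -9/2.
The column player minimizes the row player's payoff; the smallest is -9/2, so the best response is C3.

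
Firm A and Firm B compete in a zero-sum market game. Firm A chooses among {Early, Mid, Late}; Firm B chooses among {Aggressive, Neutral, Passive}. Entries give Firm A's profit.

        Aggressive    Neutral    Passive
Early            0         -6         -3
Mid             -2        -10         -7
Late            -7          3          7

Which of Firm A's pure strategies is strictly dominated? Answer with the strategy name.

Early gives a strictly higher payoff than Mid against every column: 0 > -2, -6 > -10, -3 > -7.
So Mid is strictly dominated and Firm A never plays it.

Mid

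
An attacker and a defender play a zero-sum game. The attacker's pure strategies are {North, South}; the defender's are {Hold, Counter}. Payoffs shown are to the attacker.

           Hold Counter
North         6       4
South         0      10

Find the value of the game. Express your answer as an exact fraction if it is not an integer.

Row minima: North → 4, South → 0; maximin = 4.
Column maxima: Hold → 6, Counter → 10; minimax = 6.
4 ≠ 6, so there is no saddle point; optimal play is mixed.
Let the attacker play North with probability p. Expected payoff against Hold: 6p + 0(1−p) = 6p; against Counter: 4p + 10(1−p) = −6p + 10.
Setting these equal: 6p = −6p + 10 ⇒ 12p = 10 ⇒ p = 5/6, and the value is (6)·(5/6) = 5.
For the defender: with q = P(Hold), equating North's and South's payoffs gives 2q + 4 = −10q + 10 ⇒ q = 1/2.

5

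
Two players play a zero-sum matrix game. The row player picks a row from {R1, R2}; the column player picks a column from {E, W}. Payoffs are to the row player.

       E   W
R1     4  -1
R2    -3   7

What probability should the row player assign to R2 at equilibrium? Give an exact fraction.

1/3

Row minima: R1 → -1, R2 → -3; maximin = -1.
Column maxima: E → 4, W → 7; minimax = 4.
-1 ≠ 4, so there is no saddle point; optimal play is mixed.
Let the row player play R1 with probability p. Expected payoff against E: 4p + (-3)(1−p) = 7p − 3; against W: (-1)p + 7(1−p) = −8p + 7.
Setting these equal: 7p − 3 = −8p + 7 ⇒ 15p = 10 ⇒ p = 2/3, and the value is (7)·(2/3) − 3 = 5/3.
For the column player: with q = P(E), equating R1's and R2's payoffs gives 5q − 1 = −10q + 7 ⇒ q = 8/15.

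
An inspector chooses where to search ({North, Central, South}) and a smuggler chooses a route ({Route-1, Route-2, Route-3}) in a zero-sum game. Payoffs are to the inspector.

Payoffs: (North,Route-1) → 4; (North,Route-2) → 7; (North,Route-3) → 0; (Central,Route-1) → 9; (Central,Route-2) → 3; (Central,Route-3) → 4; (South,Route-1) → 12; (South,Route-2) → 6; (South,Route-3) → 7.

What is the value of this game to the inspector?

Row minima: North → 0, Central → 3, South → 6; maximin = 6.
Column maxima: Route-1 → 12, Route-2 → 7, Route-3 → 7; minimax = 7.
6 ≠ 7, so there is no saddle point; optimal play is mixed.
Central is strictly dominated by South, so the inspector never plays it.
Route-1 is strictly dominated by Route-3 (it gives the inspector strictly more in every row), so the smuggler never plays it.
On the remaining 2×2 (North, South vs Route-2, Route-3):
Let the inspector play North with probability p. Expected payoff against Route-2: 7p + 6(1−p) = p + 6; against Route-3: 0p + 7(1−p) = −7p + 7.
Setting these equal: p + 6 = −7p + 7 ⇒ 8p = 1 ⇒ p = 1/8, and the value is (1)·(1/8) + 6 = 49/8.
For the smuggler: with q = P(Route-2), equating North's and South's payoffs gives 7q = −q + 7 ⇒ q = 7/8.

49/8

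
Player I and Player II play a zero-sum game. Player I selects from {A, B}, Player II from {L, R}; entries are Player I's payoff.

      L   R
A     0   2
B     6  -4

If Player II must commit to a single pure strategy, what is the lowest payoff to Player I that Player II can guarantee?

2

Column maxima: L → 6, R → 2.
The smallest of these is 2.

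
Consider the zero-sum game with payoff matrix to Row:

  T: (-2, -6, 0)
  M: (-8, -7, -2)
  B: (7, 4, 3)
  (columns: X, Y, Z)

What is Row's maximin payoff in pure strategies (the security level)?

Row minima: T → -6, M → -8, B → 3.
The best of these is 3.

3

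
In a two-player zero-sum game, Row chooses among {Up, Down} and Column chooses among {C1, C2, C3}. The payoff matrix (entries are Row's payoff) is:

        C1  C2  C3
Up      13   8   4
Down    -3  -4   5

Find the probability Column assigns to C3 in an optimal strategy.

12/13

Row minima: Up → 4, Down → -4; maximin = 4.
Column maxima: C1 → 13, C2 → 8, C3 → 5; minimax = 5.
4 ≠ 5, so there is no saddle point; optimal play is mixed.
C1 is strictly dominated by C2 (it gives Row strictly more in every row), so Column never plays it.
On the remaining 2×2 (Up, Down vs C2, C3):
Let Row play Up with probability p. Expected payoff against C2: 8p + (-4)(1−p) = 12p − 4; against C3: 4p + 5(1−p) = −p + 5.
Setting these equal: 12p − 4 = −p + 5 ⇒ 13p = 9 ⇒ p = 9/13, and the value is (12)·(9/13) − 4 = 56/13.
For Column: with q = P(C2), equating Up's and Down's payoffs gives 4q + 4 = −9q + 5 ⇒ q = 1/13.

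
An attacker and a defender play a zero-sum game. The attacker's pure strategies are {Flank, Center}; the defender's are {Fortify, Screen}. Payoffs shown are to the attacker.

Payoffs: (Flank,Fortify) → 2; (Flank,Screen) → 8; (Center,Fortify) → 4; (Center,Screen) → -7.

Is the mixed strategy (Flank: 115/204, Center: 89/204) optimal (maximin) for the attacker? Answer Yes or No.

Against Fortify this mix gives (115/204)·2 + (89/204)·4 = 293/102.
Against Screen this mix gives (115/204)·8 + (89/204)·(-7) = 99/68.
The defender will play Screen, holding the attacker to 99/68. Shifting weight toward the row that does better against Screen would raise this floor (the equalizing mix achieves 46/17 against both Screen and Fortify), so the proposed strategy is not optimal.

No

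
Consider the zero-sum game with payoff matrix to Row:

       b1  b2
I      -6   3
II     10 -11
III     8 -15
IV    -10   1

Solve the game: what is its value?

-6/5

Row minima: I → -6, II → -11, III → -15, IV → -10; maximin = -6.
Column maxima: b1 → 10, b2 → 3; minimax = 3.
-6 ≠ 3, so there is no saddle point; optimal play is mixed.
III is strictly dominated by II, so Row never plays it.
IV is strictly dominated by I, so Row never plays it.
On the remaining 2×2 (I, II vs b1, b2):
Let Row play I with probability p. Expected payoff against b1: (-6)p + 10(1−p) = −16p + 10; against b2: 3p + (-11)(1−p) = 14p − 11.
Setting these equal: −16p + 10 = 14p − 11 ⇒ −30p = -21 ⇒ p = 7/10, and the value is (-16)·(7/10) + 10 = -6/5.
For Column: with q = P(b1), equating I's and II's payoffs gives −9q + 3 = 21q − 11 ⇒ q = 7/15.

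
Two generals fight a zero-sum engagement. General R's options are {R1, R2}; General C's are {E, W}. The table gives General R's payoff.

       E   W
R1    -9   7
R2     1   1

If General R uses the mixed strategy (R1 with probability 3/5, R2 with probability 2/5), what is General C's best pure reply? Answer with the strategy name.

E

If General C plays E, General R's expected payoff is (3/5)·(-9) + (2/5)·1 = -5.
If General C plays W, General R's expected payoff is (3/5)·7 + (2/5)·1 = 23/5.
General C minimizes General R's payoff; the smallest is -5, so the best response is E.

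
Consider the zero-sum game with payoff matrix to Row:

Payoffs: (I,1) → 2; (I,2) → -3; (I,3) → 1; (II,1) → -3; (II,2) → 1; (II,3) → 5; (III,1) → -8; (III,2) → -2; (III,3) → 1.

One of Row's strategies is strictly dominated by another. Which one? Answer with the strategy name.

III

II gives a strictly higher payoff than III against every column: -3 > -8, 1 > -2, 5 > 1.
So III is strictly dominated and Row never plays it.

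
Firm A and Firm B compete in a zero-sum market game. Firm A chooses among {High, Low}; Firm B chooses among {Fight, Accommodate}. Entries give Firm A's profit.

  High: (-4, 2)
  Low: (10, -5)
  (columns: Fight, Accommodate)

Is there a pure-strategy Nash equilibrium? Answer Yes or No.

No

Row minima: High → -4, Low → -5; maximin = -4.
Column maxima: Fight → 10, Accommodate → 2; minimax = 2.
-4 ≠ 2, so no pure-strategy equilibrium exists.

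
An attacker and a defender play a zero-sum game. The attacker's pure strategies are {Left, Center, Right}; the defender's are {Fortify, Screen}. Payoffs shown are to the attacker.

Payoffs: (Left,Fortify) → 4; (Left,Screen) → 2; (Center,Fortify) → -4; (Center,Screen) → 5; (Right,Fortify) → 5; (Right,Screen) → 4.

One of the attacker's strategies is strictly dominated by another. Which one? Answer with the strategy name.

Left

Right gives a strictly higher payoff than Left against every column: 5 > 4, 4 > 2.
So Left is strictly dominated and the attacker never plays it.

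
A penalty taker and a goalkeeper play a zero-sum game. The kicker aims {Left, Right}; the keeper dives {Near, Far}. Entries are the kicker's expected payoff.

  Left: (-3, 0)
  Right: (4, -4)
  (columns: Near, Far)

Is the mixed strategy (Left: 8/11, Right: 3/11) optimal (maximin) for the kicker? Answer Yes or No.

Yes

Against Near this mix gives (8/11)·(-3) + (3/11)·4 = -12/11.
Against Far this mix gives (8/11)·0 + (3/11)·(-4) = -12/11.
All of the keeper's active replies (Near, Far) yield -12/11, and no column does worse for the kicker. The mix makes the keeper indifferent and guarantees -12/11, so it is optimal.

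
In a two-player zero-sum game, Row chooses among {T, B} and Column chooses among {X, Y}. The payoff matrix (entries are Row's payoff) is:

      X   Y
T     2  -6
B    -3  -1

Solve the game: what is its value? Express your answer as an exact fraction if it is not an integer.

Row minima: T → -6, B → -3; maximin = -3.
Column maxima: X → 2, Y → -1; minimax = -1.
-3 ≠ -1, so there is no saddle point; optimal play is mixed.
Let Row play T with probability p. Expected payoff against X: 2p + (-3)(1−p) = 5p − 3; against Y: (-6)p + (-1)(1−p) = −5p − 1.
Setting these equal: 5p − 3 = −5p − 1 ⇒ 10p = 2 ⇒ p = 1/5, and the value is (5)·(1/5) − 3 = -2.
For Column: with q = P(X), equating T's and B's payoffs gives 8q − 6 = −2q − 1 ⇒ q = 1/2.

-2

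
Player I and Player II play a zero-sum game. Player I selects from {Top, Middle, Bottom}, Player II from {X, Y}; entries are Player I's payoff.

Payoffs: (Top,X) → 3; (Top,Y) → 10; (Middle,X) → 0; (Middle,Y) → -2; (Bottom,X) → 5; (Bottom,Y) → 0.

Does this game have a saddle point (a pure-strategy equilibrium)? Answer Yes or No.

Row minima: Top → 3, Middle → -2, Bottom → 0; maximin = 3.
Column maxima: X → 5, Y → 10; minimax = 5.
3 ≠ 5, so no pure-strategy equilibrium exists.

No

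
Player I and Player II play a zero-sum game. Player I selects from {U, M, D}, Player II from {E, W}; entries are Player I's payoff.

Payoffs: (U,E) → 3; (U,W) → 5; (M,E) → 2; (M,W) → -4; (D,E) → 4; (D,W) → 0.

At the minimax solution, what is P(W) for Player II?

Row minima: U → 3, M → -4, D → 0; maximin = 3.
Column maxima: E → 4, W → 5; minimax = 4.
3 ≠ 4, so there is no saddle point; optimal play is mixed.
M is strictly dominated by U, so Player I never plays it.
On the remaining 2×2 (U, D vs E, W):
Let Player I play U with probability p. Expected payoff against E: 3p + 4(1−p) = −p + 4; against W: 5p + 0(1−p) = 5p.
Setting these equal: −p + 4 = 5p ⇒ −6p = -4 ⇒ p = 2/3, and the value is (-1)·(2/3) + 4 = 10/3.
For Player II: with q = P(E), equating U's and D's payoffs gives −2q + 5 = 4q ⇒ q = 5/6.

1/6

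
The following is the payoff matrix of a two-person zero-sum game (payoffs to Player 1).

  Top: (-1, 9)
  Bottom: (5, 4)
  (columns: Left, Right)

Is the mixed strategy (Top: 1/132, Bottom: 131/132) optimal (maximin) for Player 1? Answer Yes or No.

No

Against Left this mix gives (1/132)·(-1) + (131/132)·5 = 109/22.
Against Right this mix gives (1/132)·9 + (131/132)·4 = 533/132.
Player 2 will play Right, holding Player 1 to 533/132. Shifting weight toward the row that does better against Right would raise this floor (the equalizing mix achieves 49/11 against both Right and Left), so the proposed strategy is not optimal.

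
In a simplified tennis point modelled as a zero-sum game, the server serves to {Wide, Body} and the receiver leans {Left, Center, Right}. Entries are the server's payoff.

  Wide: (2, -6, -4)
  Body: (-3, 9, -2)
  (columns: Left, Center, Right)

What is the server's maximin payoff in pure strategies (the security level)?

-3

Row minima: Wide → -6, Body → -3.
The best of these is -3.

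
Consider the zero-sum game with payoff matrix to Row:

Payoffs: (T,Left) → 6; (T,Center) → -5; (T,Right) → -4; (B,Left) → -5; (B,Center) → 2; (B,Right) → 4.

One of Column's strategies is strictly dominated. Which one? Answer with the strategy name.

Right

Center holds Row's payoff strictly below Right in every row: -5 < -4, 2 < 4.
So Right is strictly dominated for Column.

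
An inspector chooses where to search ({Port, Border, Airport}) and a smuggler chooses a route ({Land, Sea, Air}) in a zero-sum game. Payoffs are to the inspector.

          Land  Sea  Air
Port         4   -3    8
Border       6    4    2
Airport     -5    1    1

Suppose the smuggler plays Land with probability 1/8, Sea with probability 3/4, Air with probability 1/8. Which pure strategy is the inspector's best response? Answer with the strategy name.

Expected payoff of Port: (1/8)·4 + (3/4)·(-3) + (1/8)·8 = -3/4.
Expected payoff of Border: (1/8)·6 + (3/4)·4 + (1/8)·2 = 4.
Expected payoff of Airport: (1/8)·(-5) + (3/4)·1 + (1/8)·1 = 1/4.
The largest is 4, so the inspector's best response is Border.

Border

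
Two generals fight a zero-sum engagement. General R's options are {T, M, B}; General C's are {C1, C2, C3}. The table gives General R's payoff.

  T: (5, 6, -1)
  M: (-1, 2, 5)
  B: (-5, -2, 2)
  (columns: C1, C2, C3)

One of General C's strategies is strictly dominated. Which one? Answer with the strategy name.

C1 holds General R's payoff strictly below C2 in every row: 5 < 6, -1 < 2, -5 < -2.
So C2 is strictly dominated for General C.

C2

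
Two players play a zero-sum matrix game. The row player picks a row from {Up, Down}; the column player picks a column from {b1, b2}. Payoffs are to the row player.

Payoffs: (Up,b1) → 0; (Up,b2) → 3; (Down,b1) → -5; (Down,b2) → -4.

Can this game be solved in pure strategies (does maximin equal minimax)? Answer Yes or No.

Yes

Row minima: Up → 0, Down → -5; maximin = 0.
Column maxima: b1 → 0, b2 → 3; minimax = 0.
maximin = minimax = 0, so a saddle point exists.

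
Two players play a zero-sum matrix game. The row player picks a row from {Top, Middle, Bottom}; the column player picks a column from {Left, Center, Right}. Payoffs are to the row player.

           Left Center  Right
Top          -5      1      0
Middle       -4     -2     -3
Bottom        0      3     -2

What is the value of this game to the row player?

-10/7

Row minima: Top → -5, Middle → -4, Bottom → -2; maximin = -2.
Column maxima: Left → 0, Center → 3, Right → 0; minimax = 0.
-2 ≠ 0, so there is no saddle point; optimal play is mixed.
Middle is strictly dominated by Bottom, so the row player never plays it.
Center is strictly dominated by Left (it gives the row player strictly more in every row), so the column player never plays it.
On the remaining 2×2 (Top, Bottom vs Left, Right):
Let the row player play Top with probability p. Expected payoff against Left: (-5)p + 0(1−p) = −5p; against Right: 0p + (-2)(1−p) = 2p − 2.
Setting these equal: −5p = 2p − 2 ⇒ −7p = -2 ⇒ p = 2/7, and the value is (-5)·(2/7) = -10/7.
For the column player: with q = P(Left), equating Top's and Bottom's payoffs gives −5q = 2q − 2 ⇒ q = 2/7.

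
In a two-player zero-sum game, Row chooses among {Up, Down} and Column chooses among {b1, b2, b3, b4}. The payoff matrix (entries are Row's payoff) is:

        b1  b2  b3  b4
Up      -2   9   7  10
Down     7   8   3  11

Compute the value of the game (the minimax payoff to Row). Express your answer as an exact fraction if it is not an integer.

Row minima: Up → -2, Down → 3; maximin = 3.
Column maxima: b1 → 7, b2 → 9, b3 → 7, b4 → 11; minimax = 7.
3 ≠ 7, so there is no saddle point; optimal play is mixed.
b2 is strictly dominated by b1 (it gives Row strictly more in every row), so Column never plays it.
b4 is strictly dominated by b1 (it gives Row strictly more in every row), so Column never plays it.
On the remaining 2×2 (Up, Down vs b1, b3):
Let Row play Up with probability p. Expected payoff against b1: (-2)p + 7(1−p) = −9p + 7; against b3: 7p + 3(1−p) = 4p + 3.
Setting these equal: −9p + 7 = 4p + 3 ⇒ −13p = -4 ⇒ p = 4/13, and the value is (-9)·(4/13) + 7 = 55/13.
For Column: with q = P(b1), equating Up's and Down's payoffs gives −9q + 7 = 4q + 3 ⇒ q = 4/13.

55/13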